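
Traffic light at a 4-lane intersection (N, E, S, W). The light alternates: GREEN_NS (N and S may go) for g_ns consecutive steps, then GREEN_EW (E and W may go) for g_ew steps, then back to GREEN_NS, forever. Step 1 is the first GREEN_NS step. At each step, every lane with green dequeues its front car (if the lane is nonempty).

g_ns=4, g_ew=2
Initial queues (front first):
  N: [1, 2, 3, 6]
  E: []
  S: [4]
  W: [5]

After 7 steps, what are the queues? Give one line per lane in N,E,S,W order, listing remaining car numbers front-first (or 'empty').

Step 1 [NS]: N:car1-GO,E:wait,S:car4-GO,W:wait | queues: N=3 E=0 S=0 W=1
Step 2 [NS]: N:car2-GO,E:wait,S:empty,W:wait | queues: N=2 E=0 S=0 W=1
Step 3 [NS]: N:car3-GO,E:wait,S:empty,W:wait | queues: N=1 E=0 S=0 W=1
Step 4 [NS]: N:car6-GO,E:wait,S:empty,W:wait | queues: N=0 E=0 S=0 W=1
Step 5 [EW]: N:wait,E:empty,S:wait,W:car5-GO | queues: N=0 E=0 S=0 W=0

N: empty
E: empty
S: empty
W: empty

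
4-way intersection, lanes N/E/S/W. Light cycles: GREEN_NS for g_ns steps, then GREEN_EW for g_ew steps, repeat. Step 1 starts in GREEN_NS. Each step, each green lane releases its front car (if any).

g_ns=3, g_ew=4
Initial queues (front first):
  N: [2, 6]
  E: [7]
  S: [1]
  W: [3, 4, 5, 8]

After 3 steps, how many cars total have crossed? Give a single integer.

Step 1 [NS]: N:car2-GO,E:wait,S:car1-GO,W:wait | queues: N=1 E=1 S=0 W=4
Step 2 [NS]: N:car6-GO,E:wait,S:empty,W:wait | queues: N=0 E=1 S=0 W=4
Step 3 [NS]: N:empty,E:wait,S:empty,W:wait | queues: N=0 E=1 S=0 W=4
Cars crossed by step 3: 3

Answer: 3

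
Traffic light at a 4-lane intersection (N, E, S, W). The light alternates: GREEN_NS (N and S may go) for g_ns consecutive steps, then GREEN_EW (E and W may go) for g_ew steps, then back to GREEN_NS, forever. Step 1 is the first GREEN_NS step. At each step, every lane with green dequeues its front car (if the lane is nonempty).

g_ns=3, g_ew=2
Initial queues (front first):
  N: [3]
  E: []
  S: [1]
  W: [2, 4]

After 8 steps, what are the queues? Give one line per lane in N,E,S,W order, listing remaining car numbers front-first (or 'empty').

Step 1 [NS]: N:car3-GO,E:wait,S:car1-GO,W:wait | queues: N=0 E=0 S=0 W=2
Step 2 [NS]: N:empty,E:wait,S:empty,W:wait | queues: N=0 E=0 S=0 W=2
Step 3 [NS]: N:empty,E:wait,S:empty,W:wait | queues: N=0 E=0 S=0 W=2
Step 4 [EW]: N:wait,E:empty,S:wait,W:car2-GO | queues: N=0 E=0 S=0 W=1
Step 5 [EW]: N:wait,E:empty,S:wait,W:car4-GO | queues: N=0 E=0 S=0 W=0

N: empty
E: empty
S: empty
W: empty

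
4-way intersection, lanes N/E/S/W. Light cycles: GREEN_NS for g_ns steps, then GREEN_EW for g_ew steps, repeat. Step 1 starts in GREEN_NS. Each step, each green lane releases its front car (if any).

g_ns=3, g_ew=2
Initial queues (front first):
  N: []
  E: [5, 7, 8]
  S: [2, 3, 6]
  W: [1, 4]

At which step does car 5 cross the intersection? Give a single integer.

Step 1 [NS]: N:empty,E:wait,S:car2-GO,W:wait | queues: N=0 E=3 S=2 W=2
Step 2 [NS]: N:empty,E:wait,S:car3-GO,W:wait | queues: N=0 E=3 S=1 W=2
Step 3 [NS]: N:empty,E:wait,S:car6-GO,W:wait | queues: N=0 E=3 S=0 W=2
Step 4 [EW]: N:wait,E:car5-GO,S:wait,W:car1-GO | queues: N=0 E=2 S=0 W=1
Step 5 [EW]: N:wait,E:car7-GO,S:wait,W:car4-GO | queues: N=0 E=1 S=0 W=0
Step 6 [NS]: N:empty,E:wait,S:empty,W:wait | queues: N=0 E=1 S=0 W=0
Step 7 [NS]: N:empty,E:wait,S:empty,W:wait | queues: N=0 E=1 S=0 W=0
Step 8 [NS]: N:empty,E:wait,S:empty,W:wait | queues: N=0 E=1 S=0 W=0
Step 9 [EW]: N:wait,E:car8-GO,S:wait,W:empty | queues: N=0 E=0 S=0 W=0
Car 5 crosses at step 4

4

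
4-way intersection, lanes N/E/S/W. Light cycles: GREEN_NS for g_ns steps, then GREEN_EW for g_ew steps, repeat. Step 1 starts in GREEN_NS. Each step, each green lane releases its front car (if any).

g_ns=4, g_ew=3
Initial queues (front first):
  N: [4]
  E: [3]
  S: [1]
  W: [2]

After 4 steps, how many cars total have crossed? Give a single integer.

Answer: 2

Derivation:
Step 1 [NS]: N:car4-GO,E:wait,S:car1-GO,W:wait | queues: N=0 E=1 S=0 W=1
Step 2 [NS]: N:empty,E:wait,S:empty,W:wait | queues: N=0 E=1 S=0 W=1
Step 3 [NS]: N:empty,E:wait,S:empty,W:wait | queues: N=0 E=1 S=0 W=1
Step 4 [NS]: N:empty,E:wait,S:empty,W:wait | queues: N=0 E=1 S=0 W=1
Cars crossed by step 4: 2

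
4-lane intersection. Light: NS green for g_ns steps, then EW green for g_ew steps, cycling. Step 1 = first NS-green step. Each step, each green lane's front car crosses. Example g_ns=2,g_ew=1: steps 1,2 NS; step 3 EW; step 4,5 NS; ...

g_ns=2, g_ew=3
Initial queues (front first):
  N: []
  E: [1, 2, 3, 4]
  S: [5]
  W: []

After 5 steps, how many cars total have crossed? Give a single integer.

Answer: 4

Derivation:
Step 1 [NS]: N:empty,E:wait,S:car5-GO,W:wait | queues: N=0 E=4 S=0 W=0
Step 2 [NS]: N:empty,E:wait,S:empty,W:wait | queues: N=0 E=4 S=0 W=0
Step 3 [EW]: N:wait,E:car1-GO,S:wait,W:empty | queues: N=0 E=3 S=0 W=0
Step 4 [EW]: N:wait,E:car2-GO,S:wait,W:empty | queues: N=0 E=2 S=0 W=0
Step 5 [EW]: N:wait,E:car3-GO,S:wait,W:empty | queues: N=0 E=1 S=0 W=0
Cars crossed by step 5: 4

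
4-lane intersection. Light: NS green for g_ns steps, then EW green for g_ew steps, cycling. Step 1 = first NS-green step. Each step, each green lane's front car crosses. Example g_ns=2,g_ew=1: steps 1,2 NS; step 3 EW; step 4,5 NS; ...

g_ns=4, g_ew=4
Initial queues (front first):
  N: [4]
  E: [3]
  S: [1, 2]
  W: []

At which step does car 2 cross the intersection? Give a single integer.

Step 1 [NS]: N:car4-GO,E:wait,S:car1-GO,W:wait | queues: N=0 E=1 S=1 W=0
Step 2 [NS]: N:empty,E:wait,S:car2-GO,W:wait | queues: N=0 E=1 S=0 W=0
Step 3 [NS]: N:empty,E:wait,S:empty,W:wait | queues: N=0 E=1 S=0 W=0
Step 4 [NS]: N:empty,E:wait,S:empty,W:wait | queues: N=0 E=1 S=0 W=0
Step 5 [EW]: N:wait,E:car3-GO,S:wait,W:empty | queues: N=0 E=0 S=0 W=0
Car 2 crosses at step 2

2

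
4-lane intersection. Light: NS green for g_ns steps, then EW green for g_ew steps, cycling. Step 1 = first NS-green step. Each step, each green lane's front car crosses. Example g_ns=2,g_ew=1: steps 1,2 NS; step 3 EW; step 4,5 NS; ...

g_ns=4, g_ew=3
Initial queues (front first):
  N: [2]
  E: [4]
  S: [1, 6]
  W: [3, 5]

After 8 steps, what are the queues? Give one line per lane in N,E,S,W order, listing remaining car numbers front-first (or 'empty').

Step 1 [NS]: N:car2-GO,E:wait,S:car1-GO,W:wait | queues: N=0 E=1 S=1 W=2
Step 2 [NS]: N:empty,E:wait,S:car6-GO,W:wait | queues: N=0 E=1 S=0 W=2
Step 3 [NS]: N:empty,E:wait,S:empty,W:wait | queues: N=0 E=1 S=0 W=2
Step 4 [NS]: N:empty,E:wait,S:empty,W:wait | queues: N=0 E=1 S=0 W=2
Step 5 [EW]: N:wait,E:car4-GO,S:wait,W:car3-GO | queues: N=0 E=0 S=0 W=1
Step 6 [EW]: N:wait,E:empty,S:wait,W:car5-GO | queues: N=0 E=0 S=0 W=0

N: empty
E: empty
S: empty
W: empty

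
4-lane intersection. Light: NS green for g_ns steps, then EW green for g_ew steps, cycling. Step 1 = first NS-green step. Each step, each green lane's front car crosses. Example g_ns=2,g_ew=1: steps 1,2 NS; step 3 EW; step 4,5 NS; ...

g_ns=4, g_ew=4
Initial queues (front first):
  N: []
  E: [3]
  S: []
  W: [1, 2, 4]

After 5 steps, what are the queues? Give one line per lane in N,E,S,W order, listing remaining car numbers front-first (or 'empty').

Step 1 [NS]: N:empty,E:wait,S:empty,W:wait | queues: N=0 E=1 S=0 W=3
Step 2 [NS]: N:empty,E:wait,S:empty,W:wait | queues: N=0 E=1 S=0 W=3
Step 3 [NS]: N:empty,E:wait,S:empty,W:wait | queues: N=0 E=1 S=0 W=3
Step 4 [NS]: N:empty,E:wait,S:empty,W:wait | queues: N=0 E=1 S=0 W=3
Step 5 [EW]: N:wait,E:car3-GO,S:wait,W:car1-GO | queues: N=0 E=0 S=0 W=2

N: empty
E: empty
S: empty
W: 2 4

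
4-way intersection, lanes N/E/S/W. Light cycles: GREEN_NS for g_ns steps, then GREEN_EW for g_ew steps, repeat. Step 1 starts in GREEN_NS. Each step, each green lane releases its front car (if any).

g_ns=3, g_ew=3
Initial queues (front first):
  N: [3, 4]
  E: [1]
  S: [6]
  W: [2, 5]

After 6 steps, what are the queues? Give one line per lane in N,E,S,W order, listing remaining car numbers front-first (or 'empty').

Step 1 [NS]: N:car3-GO,E:wait,S:car6-GO,W:wait | queues: N=1 E=1 S=0 W=2
Step 2 [NS]: N:car4-GO,E:wait,S:empty,W:wait | queues: N=0 E=1 S=0 W=2
Step 3 [NS]: N:empty,E:wait,S:empty,W:wait | queues: N=0 E=1 S=0 W=2
Step 4 [EW]: N:wait,E:car1-GO,S:wait,W:car2-GO | queues: N=0 E=0 S=0 W=1
Step 5 [EW]: N:wait,E:empty,S:wait,W:car5-GO | queues: N=0 E=0 S=0 W=0

N: empty
E: empty
S: empty
W: empty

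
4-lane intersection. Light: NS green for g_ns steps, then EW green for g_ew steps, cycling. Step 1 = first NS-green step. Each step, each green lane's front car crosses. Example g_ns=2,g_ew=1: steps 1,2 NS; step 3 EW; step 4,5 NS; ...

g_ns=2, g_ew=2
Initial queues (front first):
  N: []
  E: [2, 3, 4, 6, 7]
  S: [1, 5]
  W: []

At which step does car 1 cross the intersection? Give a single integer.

Step 1 [NS]: N:empty,E:wait,S:car1-GO,W:wait | queues: N=0 E=5 S=1 W=0
Step 2 [NS]: N:empty,E:wait,S:car5-GO,W:wait | queues: N=0 E=5 S=0 W=0
Step 3 [EW]: N:wait,E:car2-GO,S:wait,W:empty | queues: N=0 E=4 S=0 W=0
Step 4 [EW]: N:wait,E:car3-GO,S:wait,W:empty | queues: N=0 E=3 S=0 W=0
Step 5 [NS]: N:empty,E:wait,S:empty,W:wait | queues: N=0 E=3 S=0 W=0
Step 6 [NS]: N:empty,E:wait,S:empty,W:wait | queues: N=0 E=3 S=0 W=0
Step 7 [EW]: N:wait,E:car4-GO,S:wait,W:empty | queues: N=0 E=2 S=0 W=0
Step 8 [EW]: N:wait,E:car6-GO,S:wait,W:empty | queues: N=0 E=1 S=0 W=0
Step 9 [NS]: N:empty,E:wait,S:empty,W:wait | queues: N=0 E=1 S=0 W=0
Step 10 [NS]: N:empty,E:wait,S:empty,W:wait | queues: N=0 E=1 S=0 W=0
Step 11 [EW]: N:wait,E:car7-GO,S:wait,W:empty | queues: N=0 E=0 S=0 W=0
Car 1 crosses at step 1

1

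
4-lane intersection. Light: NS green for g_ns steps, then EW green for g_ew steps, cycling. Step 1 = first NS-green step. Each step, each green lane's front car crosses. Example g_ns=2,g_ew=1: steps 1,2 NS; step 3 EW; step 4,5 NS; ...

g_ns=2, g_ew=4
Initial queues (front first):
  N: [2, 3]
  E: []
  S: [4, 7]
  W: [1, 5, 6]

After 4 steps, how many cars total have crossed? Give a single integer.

Step 1 [NS]: N:car2-GO,E:wait,S:car4-GO,W:wait | queues: N=1 E=0 S=1 W=3
Step 2 [NS]: N:car3-GO,E:wait,S:car7-GO,W:wait | queues: N=0 E=0 S=0 W=3
Step 3 [EW]: N:wait,E:empty,S:wait,W:car1-GO | queues: N=0 E=0 S=0 W=2
Step 4 [EW]: N:wait,E:empty,S:wait,W:car5-GO | queues: N=0 E=0 S=0 W=1
Cars crossed by step 4: 6

Answer: 6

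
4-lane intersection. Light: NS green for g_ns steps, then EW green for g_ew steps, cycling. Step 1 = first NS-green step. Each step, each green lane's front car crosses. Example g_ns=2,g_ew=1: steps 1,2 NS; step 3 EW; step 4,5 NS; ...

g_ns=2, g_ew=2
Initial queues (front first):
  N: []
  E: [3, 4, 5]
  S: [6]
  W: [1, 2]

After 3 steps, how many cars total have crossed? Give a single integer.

Step 1 [NS]: N:empty,E:wait,S:car6-GO,W:wait | queues: N=0 E=3 S=0 W=2
Step 2 [NS]: N:empty,E:wait,S:empty,W:wait | queues: N=0 E=3 S=0 W=2
Step 3 [EW]: N:wait,E:car3-GO,S:wait,W:car1-GO | queues: N=0 E=2 S=0 W=1
Cars crossed by step 3: 3

Answer: 3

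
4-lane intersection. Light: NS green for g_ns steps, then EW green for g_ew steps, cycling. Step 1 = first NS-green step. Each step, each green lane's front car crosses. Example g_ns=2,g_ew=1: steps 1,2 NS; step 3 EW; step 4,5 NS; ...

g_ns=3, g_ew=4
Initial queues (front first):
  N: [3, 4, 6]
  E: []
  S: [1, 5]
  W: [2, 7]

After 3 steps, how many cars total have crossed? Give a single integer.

Step 1 [NS]: N:car3-GO,E:wait,S:car1-GO,W:wait | queues: N=2 E=0 S=1 W=2
Step 2 [NS]: N:car4-GO,E:wait,S:car5-GO,W:wait | queues: N=1 E=0 S=0 W=2
Step 3 [NS]: N:car6-GO,E:wait,S:empty,W:wait | queues: N=0 E=0 S=0 W=2
Cars crossed by step 3: 5

Answer: 5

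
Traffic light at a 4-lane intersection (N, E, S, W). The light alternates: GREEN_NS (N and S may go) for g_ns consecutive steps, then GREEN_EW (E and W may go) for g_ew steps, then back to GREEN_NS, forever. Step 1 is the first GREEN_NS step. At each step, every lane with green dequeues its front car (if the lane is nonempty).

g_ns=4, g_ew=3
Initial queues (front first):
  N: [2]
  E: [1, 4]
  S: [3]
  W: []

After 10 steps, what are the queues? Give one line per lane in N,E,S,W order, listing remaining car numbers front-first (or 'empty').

Step 1 [NS]: N:car2-GO,E:wait,S:car3-GO,W:wait | queues: N=0 E=2 S=0 W=0
Step 2 [NS]: N:empty,E:wait,S:empty,W:wait | queues: N=0 E=2 S=0 W=0
Step 3 [NS]: N:empty,E:wait,S:empty,W:wait | queues: N=0 E=2 S=0 W=0
Step 4 [NS]: N:empty,E:wait,S:empty,W:wait | queues: N=0 E=2 S=0 W=0
Step 5 [EW]: N:wait,E:car1-GO,S:wait,W:empty | queues: N=0 E=1 S=0 W=0
Step 6 [EW]: N:wait,E:car4-GO,S:wait,W:empty | queues: N=0 E=0 S=0 W=0

N: empty
E: empty
S: empty
W: empty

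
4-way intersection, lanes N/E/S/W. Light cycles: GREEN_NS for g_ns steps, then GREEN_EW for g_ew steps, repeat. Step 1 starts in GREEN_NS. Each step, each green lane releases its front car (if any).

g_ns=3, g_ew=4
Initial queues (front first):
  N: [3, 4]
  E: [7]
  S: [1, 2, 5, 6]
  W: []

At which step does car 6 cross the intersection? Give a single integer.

Step 1 [NS]: N:car3-GO,E:wait,S:car1-GO,W:wait | queues: N=1 E=1 S=3 W=0
Step 2 [NS]: N:car4-GO,E:wait,S:car2-GO,W:wait | queues: N=0 E=1 S=2 W=0
Step 3 [NS]: N:empty,E:wait,S:car5-GO,W:wait | queues: N=0 E=1 S=1 W=0
Step 4 [EW]: N:wait,E:car7-GO,S:wait,W:empty | queues: N=0 E=0 S=1 W=0
Step 5 [EW]: N:wait,E:empty,S:wait,W:empty | queues: N=0 E=0 S=1 W=0
Step 6 [EW]: N:wait,E:empty,S:wait,W:empty | queues: N=0 E=0 S=1 W=0
Step 7 [EW]: N:wait,E:empty,S:wait,W:empty | queues: N=0 E=0 S=1 W=0
Step 8 [NS]: N:empty,E:wait,S:car6-GO,W:wait | queues: N=0 E=0 S=0 W=0
Car 6 crosses at step 8

8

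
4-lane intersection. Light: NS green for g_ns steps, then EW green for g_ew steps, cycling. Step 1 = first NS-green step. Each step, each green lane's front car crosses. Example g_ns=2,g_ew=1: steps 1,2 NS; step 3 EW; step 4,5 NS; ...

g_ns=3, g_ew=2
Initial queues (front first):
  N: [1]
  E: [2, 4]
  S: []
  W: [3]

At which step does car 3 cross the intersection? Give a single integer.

Step 1 [NS]: N:car1-GO,E:wait,S:empty,W:wait | queues: N=0 E=2 S=0 W=1
Step 2 [NS]: N:empty,E:wait,S:empty,W:wait | queues: N=0 E=2 S=0 W=1
Step 3 [NS]: N:empty,E:wait,S:empty,W:wait | queues: N=0 E=2 S=0 W=1
Step 4 [EW]: N:wait,E:car2-GO,S:wait,W:car3-GO | queues: N=0 E=1 S=0 W=0
Step 5 [EW]: N:wait,E:car4-GO,S:wait,W:empty | queues: N=0 E=0 S=0 W=0
Car 3 crosses at step 4

4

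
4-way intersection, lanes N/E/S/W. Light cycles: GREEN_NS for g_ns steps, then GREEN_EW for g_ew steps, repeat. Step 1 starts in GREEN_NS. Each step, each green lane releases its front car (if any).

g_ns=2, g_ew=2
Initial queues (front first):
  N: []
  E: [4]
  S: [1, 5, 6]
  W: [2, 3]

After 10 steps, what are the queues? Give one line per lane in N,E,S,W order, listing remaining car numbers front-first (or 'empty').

Step 1 [NS]: N:empty,E:wait,S:car1-GO,W:wait | queues: N=0 E=1 S=2 W=2
Step 2 [NS]: N:empty,E:wait,S:car5-GO,W:wait | queues: N=0 E=1 S=1 W=2
Step 3 [EW]: N:wait,E:car4-GO,S:wait,W:car2-GO | queues: N=0 E=0 S=1 W=1
Step 4 [EW]: N:wait,E:empty,S:wait,W:car3-GO | queues: N=0 E=0 S=1 W=0
Step 5 [NS]: N:empty,E:wait,S:car6-GO,W:wait | queues: N=0 E=0 S=0 W=0

N: empty
E: empty
S: empty
W: empty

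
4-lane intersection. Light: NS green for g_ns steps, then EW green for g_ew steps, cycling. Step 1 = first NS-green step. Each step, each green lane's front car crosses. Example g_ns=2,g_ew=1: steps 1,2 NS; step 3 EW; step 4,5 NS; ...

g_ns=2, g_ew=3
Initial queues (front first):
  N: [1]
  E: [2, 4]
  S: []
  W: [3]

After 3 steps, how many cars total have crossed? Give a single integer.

Answer: 3

Derivation:
Step 1 [NS]: N:car1-GO,E:wait,S:empty,W:wait | queues: N=0 E=2 S=0 W=1
Step 2 [NS]: N:empty,E:wait,S:empty,W:wait | queues: N=0 E=2 S=0 W=1
Step 3 [EW]: N:wait,E:car2-GO,S:wait,W:car3-GO | queues: N=0 E=1 S=0 W=0
Cars crossed by step 3: 3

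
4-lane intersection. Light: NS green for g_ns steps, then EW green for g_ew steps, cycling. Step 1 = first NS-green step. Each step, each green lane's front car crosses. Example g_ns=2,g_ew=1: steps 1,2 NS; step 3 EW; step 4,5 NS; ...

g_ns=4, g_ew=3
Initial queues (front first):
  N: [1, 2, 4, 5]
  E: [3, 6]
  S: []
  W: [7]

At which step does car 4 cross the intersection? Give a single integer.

Step 1 [NS]: N:car1-GO,E:wait,S:empty,W:wait | queues: N=3 E=2 S=0 W=1
Step 2 [NS]: N:car2-GO,E:wait,S:empty,W:wait | queues: N=2 E=2 S=0 W=1
Step 3 [NS]: N:car4-GO,E:wait,S:empty,W:wait | queues: N=1 E=2 S=0 W=1
Step 4 [NS]: N:car5-GO,E:wait,S:empty,W:wait | queues: N=0 E=2 S=0 W=1
Step 5 [EW]: N:wait,E:car3-GO,S:wait,W:car7-GO | queues: N=0 E=1 S=0 W=0
Step 6 [EW]: N:wait,E:car6-GO,S:wait,W:empty | queues: N=0 E=0 S=0 W=0
Car 4 crosses at step 3

3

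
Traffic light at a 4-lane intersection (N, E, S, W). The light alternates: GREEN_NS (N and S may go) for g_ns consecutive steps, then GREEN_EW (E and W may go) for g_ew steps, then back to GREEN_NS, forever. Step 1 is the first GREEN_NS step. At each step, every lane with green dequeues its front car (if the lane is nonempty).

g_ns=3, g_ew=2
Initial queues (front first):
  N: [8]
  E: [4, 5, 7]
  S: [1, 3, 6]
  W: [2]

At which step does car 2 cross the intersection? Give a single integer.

Step 1 [NS]: N:car8-GO,E:wait,S:car1-GO,W:wait | queues: N=0 E=3 S=2 W=1
Step 2 [NS]: N:empty,E:wait,S:car3-GO,W:wait | queues: N=0 E=3 S=1 W=1
Step 3 [NS]: N:empty,E:wait,S:car6-GO,W:wait | queues: N=0 E=3 S=0 W=1
Step 4 [EW]: N:wait,E:car4-GO,S:wait,W:car2-GO | queues: N=0 E=2 S=0 W=0
Step 5 [EW]: N:wait,E:car5-GO,S:wait,W:empty | queues: N=0 E=1 S=0 W=0
Step 6 [NS]: N:empty,E:wait,S:empty,W:wait | queues: N=0 E=1 S=0 W=0
Step 7 [NS]: N:empty,E:wait,S:empty,W:wait | queues: N=0 E=1 S=0 W=0
Step 8 [NS]: N:empty,E:wait,S:empty,W:wait | queues: N=0 E=1 S=0 W=0
Step 9 [EW]: N:wait,E:car7-GO,S:wait,W:empty | queues: N=0 E=0 S=0 W=0
Car 2 crosses at step 4

4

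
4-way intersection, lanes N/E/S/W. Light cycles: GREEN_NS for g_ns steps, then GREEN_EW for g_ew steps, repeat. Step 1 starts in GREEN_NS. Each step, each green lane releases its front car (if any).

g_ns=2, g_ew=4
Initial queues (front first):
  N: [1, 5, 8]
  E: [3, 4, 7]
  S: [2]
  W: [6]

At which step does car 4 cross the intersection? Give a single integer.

Step 1 [NS]: N:car1-GO,E:wait,S:car2-GO,W:wait | queues: N=2 E=3 S=0 W=1
Step 2 [NS]: N:car5-GO,E:wait,S:empty,W:wait | queues: N=1 E=3 S=0 W=1
Step 3 [EW]: N:wait,E:car3-GO,S:wait,W:car6-GO | queues: N=1 E=2 S=0 W=0
Step 4 [EW]: N:wait,E:car4-GO,S:wait,W:empty | queues: N=1 E=1 S=0 W=0
Step 5 [EW]: N:wait,E:car7-GO,S:wait,W:empty | queues: N=1 E=0 S=0 W=0
Step 6 [EW]: N:wait,E:empty,S:wait,W:empty | queues: N=1 E=0 S=0 W=0
Step 7 [NS]: N:car8-GO,E:wait,S:empty,W:wait | queues: N=0 E=0 S=0 W=0
Car 4 crosses at step 4

4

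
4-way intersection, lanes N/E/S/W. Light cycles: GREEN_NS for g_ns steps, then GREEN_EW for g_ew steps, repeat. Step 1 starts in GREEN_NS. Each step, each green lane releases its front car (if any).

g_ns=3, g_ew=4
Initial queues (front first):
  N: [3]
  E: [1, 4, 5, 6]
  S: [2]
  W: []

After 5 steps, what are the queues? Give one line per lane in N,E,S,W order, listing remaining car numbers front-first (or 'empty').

Step 1 [NS]: N:car3-GO,E:wait,S:car2-GO,W:wait | queues: N=0 E=4 S=0 W=0
Step 2 [NS]: N:empty,E:wait,S:empty,W:wait | queues: N=0 E=4 S=0 W=0
Step 3 [NS]: N:empty,E:wait,S:empty,W:wait | queues: N=0 E=4 S=0 W=0
Step 4 [EW]: N:wait,E:car1-GO,S:wait,W:empty | queues: N=0 E=3 S=0 W=0
Step 5 [EW]: N:wait,E:car4-GO,S:wait,W:empty | queues: N=0 E=2 S=0 W=0

N: empty
E: 5 6
S: empty
W: empty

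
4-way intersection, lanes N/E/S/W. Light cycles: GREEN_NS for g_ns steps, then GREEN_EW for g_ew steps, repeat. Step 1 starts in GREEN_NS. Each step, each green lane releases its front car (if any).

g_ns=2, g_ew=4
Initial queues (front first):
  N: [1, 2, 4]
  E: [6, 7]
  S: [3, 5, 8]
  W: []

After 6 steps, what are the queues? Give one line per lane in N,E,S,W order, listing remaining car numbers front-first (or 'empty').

Step 1 [NS]: N:car1-GO,E:wait,S:car3-GO,W:wait | queues: N=2 E=2 S=2 W=0
Step 2 [NS]: N:car2-GO,E:wait,S:car5-GO,W:wait | queues: N=1 E=2 S=1 W=0
Step 3 [EW]: N:wait,E:car6-GO,S:wait,W:empty | queues: N=1 E=1 S=1 W=0
Step 4 [EW]: N:wait,E:car7-GO,S:wait,W:empty | queues: N=1 E=0 S=1 W=0
Step 5 [EW]: N:wait,E:empty,S:wait,W:empty | queues: N=1 E=0 S=1 W=0
Step 6 [EW]: N:wait,E:empty,S:wait,W:empty | queues: N=1 E=0 S=1 W=0

N: 4
E: empty
S: 8
W: empty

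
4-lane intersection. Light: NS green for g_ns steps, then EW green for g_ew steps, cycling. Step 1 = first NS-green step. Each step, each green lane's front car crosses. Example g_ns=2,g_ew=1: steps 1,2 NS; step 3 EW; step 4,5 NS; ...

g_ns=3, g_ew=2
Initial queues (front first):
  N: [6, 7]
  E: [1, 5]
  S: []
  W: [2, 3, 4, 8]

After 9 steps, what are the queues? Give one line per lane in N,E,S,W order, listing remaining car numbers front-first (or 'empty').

Step 1 [NS]: N:car6-GO,E:wait,S:empty,W:wait | queues: N=1 E=2 S=0 W=4
Step 2 [NS]: N:car7-GO,E:wait,S:empty,W:wait | queues: N=0 E=2 S=0 W=4
Step 3 [NS]: N:empty,E:wait,S:empty,W:wait | queues: N=0 E=2 S=0 W=4
Step 4 [EW]: N:wait,E:car1-GO,S:wait,W:car2-GO | queues: N=0 E=1 S=0 W=3
Step 5 [EW]: N:wait,E:car5-GO,S:wait,W:car3-GO | queues: N=0 E=0 S=0 W=2
Step 6 [NS]: N:empty,E:wait,S:empty,W:wait | queues: N=0 E=0 S=0 W=2
Step 7 [NS]: N:empty,E:wait,S:empty,W:wait | queues: N=0 E=0 S=0 W=2
Step 8 [NS]: N:empty,E:wait,S:empty,W:wait | queues: N=0 E=0 S=0 W=2
Step 9 [EW]: N:wait,E:empty,S:wait,W:car4-GO | queues: N=0 E=0 S=0 W=1

N: empty
E: empty
S: empty
W: 8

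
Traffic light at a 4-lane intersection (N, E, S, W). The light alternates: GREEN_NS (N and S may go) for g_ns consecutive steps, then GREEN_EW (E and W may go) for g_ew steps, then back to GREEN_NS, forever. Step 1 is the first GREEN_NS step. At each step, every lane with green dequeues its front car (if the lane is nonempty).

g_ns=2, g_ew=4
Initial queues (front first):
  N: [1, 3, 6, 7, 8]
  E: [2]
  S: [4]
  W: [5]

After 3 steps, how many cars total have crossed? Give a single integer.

Step 1 [NS]: N:car1-GO,E:wait,S:car4-GO,W:wait | queues: N=4 E=1 S=0 W=1
Step 2 [NS]: N:car3-GO,E:wait,S:empty,W:wait | queues: N=3 E=1 S=0 W=1
Step 3 [EW]: N:wait,E:car2-GO,S:wait,W:car5-GO | queues: N=3 E=0 S=0 W=0
Cars crossed by step 3: 5

Answer: 5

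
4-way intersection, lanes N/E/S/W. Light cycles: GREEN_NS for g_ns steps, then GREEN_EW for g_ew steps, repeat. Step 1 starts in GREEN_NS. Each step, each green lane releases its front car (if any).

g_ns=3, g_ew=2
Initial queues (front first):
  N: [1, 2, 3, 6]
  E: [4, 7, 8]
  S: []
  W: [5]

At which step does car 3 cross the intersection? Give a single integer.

Step 1 [NS]: N:car1-GO,E:wait,S:empty,W:wait | queues: N=3 E=3 S=0 W=1
Step 2 [NS]: N:car2-GO,E:wait,S:empty,W:wait | queues: N=2 E=3 S=0 W=1
Step 3 [NS]: N:car3-GO,E:wait,S:empty,W:wait | queues: N=1 E=3 S=0 W=1
Step 4 [EW]: N:wait,E:car4-GO,S:wait,W:car5-GO | queues: N=1 E=2 S=0 W=0
Step 5 [EW]: N:wait,E:car7-GO,S:wait,W:empty | queues: N=1 E=1 S=0 W=0
Step 6 [NS]: N:car6-GO,E:wait,S:empty,W:wait | queues: N=0 E=1 S=0 W=0
Step 7 [NS]: N:empty,E:wait,S:empty,W:wait | queues: N=0 E=1 S=0 W=0
Step 8 [NS]: N:empty,E:wait,S:empty,W:wait | queues: N=0 E=1 S=0 W=0
Step 9 [EW]: N:wait,E:car8-GO,S:wait,W:empty | queues: N=0 E=0 S=0 W=0
Car 3 crosses at step 3

3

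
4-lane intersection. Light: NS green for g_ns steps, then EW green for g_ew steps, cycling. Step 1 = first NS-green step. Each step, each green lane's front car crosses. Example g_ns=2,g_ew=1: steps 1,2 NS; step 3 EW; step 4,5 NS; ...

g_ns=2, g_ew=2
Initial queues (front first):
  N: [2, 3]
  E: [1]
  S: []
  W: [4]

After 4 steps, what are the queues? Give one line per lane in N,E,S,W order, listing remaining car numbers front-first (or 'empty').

Step 1 [NS]: N:car2-GO,E:wait,S:empty,W:wait | queues: N=1 E=1 S=0 W=1
Step 2 [NS]: N:car3-GO,E:wait,S:empty,W:wait | queues: N=0 E=1 S=0 W=1
Step 3 [EW]: N:wait,E:car1-GO,S:wait,W:car4-GO | queues: N=0 E=0 S=0 W=0

N: empty
E: empty
S: empty
W: empty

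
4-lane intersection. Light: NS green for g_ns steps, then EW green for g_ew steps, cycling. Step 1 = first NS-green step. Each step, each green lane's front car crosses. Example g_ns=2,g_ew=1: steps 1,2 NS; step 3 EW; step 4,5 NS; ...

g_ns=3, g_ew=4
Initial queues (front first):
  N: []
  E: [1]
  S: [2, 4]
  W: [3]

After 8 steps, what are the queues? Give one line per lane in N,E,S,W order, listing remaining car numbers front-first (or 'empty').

Step 1 [NS]: N:empty,E:wait,S:car2-GO,W:wait | queues: N=0 E=1 S=1 W=1
Step 2 [NS]: N:empty,E:wait,S:car4-GO,W:wait | queues: N=0 E=1 S=0 W=1
Step 3 [NS]: N:empty,E:wait,S:empty,W:wait | queues: N=0 E=1 S=0 W=1
Step 4 [EW]: N:wait,E:car1-GO,S:wait,W:car3-GO | queues: N=0 E=0 S=0 W=0

N: empty
E: empty
S: empty
W: empty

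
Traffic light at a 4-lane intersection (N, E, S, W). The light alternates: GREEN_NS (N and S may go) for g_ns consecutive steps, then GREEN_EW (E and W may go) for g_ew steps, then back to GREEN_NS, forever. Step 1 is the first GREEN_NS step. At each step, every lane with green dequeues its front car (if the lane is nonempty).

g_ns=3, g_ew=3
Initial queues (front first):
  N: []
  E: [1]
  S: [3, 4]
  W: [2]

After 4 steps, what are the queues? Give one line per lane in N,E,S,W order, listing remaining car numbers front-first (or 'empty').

Step 1 [NS]: N:empty,E:wait,S:car3-GO,W:wait | queues: N=0 E=1 S=1 W=1
Step 2 [NS]: N:empty,E:wait,S:car4-GO,W:wait | queues: N=0 E=1 S=0 W=1
Step 3 [NS]: N:empty,E:wait,S:empty,W:wait | queues: N=0 E=1 S=0 W=1
Step 4 [EW]: N:wait,E:car1-GO,S:wait,W:car2-GO | queues: N=0 E=0 S=0 W=0

N: empty
E: empty
S: empty
W: empty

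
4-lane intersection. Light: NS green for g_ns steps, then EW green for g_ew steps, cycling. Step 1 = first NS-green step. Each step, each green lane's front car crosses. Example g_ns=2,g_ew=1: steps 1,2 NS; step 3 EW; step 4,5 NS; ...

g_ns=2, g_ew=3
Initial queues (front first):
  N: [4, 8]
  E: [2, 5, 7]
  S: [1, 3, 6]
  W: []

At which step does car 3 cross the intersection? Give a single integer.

Step 1 [NS]: N:car4-GO,E:wait,S:car1-GO,W:wait | queues: N=1 E=3 S=2 W=0
Step 2 [NS]: N:car8-GO,E:wait,S:car3-GO,W:wait | queues: N=0 E=3 S=1 W=0
Step 3 [EW]: N:wait,E:car2-GO,S:wait,W:empty | queues: N=0 E=2 S=1 W=0
Step 4 [EW]: N:wait,E:car5-GO,S:wait,W:empty | queues: N=0 E=1 S=1 W=0
Step 5 [EW]: N:wait,E:car7-GO,S:wait,W:empty | queues: N=0 E=0 S=1 W=0
Step 6 [NS]: N:empty,E:wait,S:car6-GO,W:wait | queues: N=0 E=0 S=0 W=0
Car 3 crosses at step 2

2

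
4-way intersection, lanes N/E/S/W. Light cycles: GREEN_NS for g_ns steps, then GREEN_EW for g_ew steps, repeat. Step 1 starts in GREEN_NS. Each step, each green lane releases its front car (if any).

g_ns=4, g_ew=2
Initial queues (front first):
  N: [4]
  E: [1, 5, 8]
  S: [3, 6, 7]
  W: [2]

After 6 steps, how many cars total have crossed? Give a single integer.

Answer: 7

Derivation:
Step 1 [NS]: N:car4-GO,E:wait,S:car3-GO,W:wait | queues: N=0 E=3 S=2 W=1
Step 2 [NS]: N:empty,E:wait,S:car6-GO,W:wait | queues: N=0 E=3 S=1 W=1
Step 3 [NS]: N:empty,E:wait,S:car7-GO,W:wait | queues: N=0 E=3 S=0 W=1
Step 4 [NS]: N:empty,E:wait,S:empty,W:wait | queues: N=0 E=3 S=0 W=1
Step 5 [EW]: N:wait,E:car1-GO,S:wait,W:car2-GO | queues: N=0 E=2 S=0 W=0
Step 6 [EW]: N:wait,E:car5-GO,S:wait,W:empty | queues: N=0 E=1 S=0 W=0
Cars crossed by step 6: 7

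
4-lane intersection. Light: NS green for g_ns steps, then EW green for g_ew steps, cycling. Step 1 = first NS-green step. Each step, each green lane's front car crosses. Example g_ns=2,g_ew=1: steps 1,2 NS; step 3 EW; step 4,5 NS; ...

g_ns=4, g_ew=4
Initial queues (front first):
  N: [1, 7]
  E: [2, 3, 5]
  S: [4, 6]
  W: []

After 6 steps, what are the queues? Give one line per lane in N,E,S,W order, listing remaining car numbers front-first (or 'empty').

Step 1 [NS]: N:car1-GO,E:wait,S:car4-GO,W:wait | queues: N=1 E=3 S=1 W=0
Step 2 [NS]: N:car7-GO,E:wait,S:car6-GO,W:wait | queues: N=0 E=3 S=0 W=0
Step 3 [NS]: N:empty,E:wait,S:empty,W:wait | queues: N=0 E=3 S=0 W=0
Step 4 [NS]: N:empty,E:wait,S:empty,W:wait | queues: N=0 E=3 S=0 W=0
Step 5 [EW]: N:wait,E:car2-GO,S:wait,W:empty | queues: N=0 E=2 S=0 W=0
Step 6 [EW]: N:wait,E:car3-GO,S:wait,W:empty | queues: N=0 E=1 S=0 W=0

N: empty
E: 5
S: empty
W: empty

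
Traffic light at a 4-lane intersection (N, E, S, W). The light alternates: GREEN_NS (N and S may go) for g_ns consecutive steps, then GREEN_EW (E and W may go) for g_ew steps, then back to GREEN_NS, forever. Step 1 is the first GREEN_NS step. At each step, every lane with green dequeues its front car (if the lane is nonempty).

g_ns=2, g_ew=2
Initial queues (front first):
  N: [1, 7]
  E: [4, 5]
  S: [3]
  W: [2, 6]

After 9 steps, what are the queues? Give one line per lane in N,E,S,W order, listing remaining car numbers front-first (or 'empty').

Step 1 [NS]: N:car1-GO,E:wait,S:car3-GO,W:wait | queues: N=1 E=2 S=0 W=2
Step 2 [NS]: N:car7-GO,E:wait,S:empty,W:wait | queues: N=0 E=2 S=0 W=2
Step 3 [EW]: N:wait,E:car4-GO,S:wait,W:car2-GO | queues: N=0 E=1 S=0 W=1
Step 4 [EW]: N:wait,E:car5-GO,S:wait,W:car6-GO | queues: N=0 E=0 S=0 W=0

N: empty
E: empty
S: empty
W: empty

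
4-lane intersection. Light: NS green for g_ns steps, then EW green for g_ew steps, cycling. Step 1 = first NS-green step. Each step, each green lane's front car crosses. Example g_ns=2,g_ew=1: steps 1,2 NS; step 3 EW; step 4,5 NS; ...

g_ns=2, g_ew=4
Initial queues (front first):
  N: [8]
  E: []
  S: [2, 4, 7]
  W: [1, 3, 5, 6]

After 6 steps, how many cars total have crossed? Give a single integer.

Step 1 [NS]: N:car8-GO,E:wait,S:car2-GO,W:wait | queues: N=0 E=0 S=2 W=4
Step 2 [NS]: N:empty,E:wait,S:car4-GO,W:wait | queues: N=0 E=0 S=1 W=4
Step 3 [EW]: N:wait,E:empty,S:wait,W:car1-GO | queues: N=0 E=0 S=1 W=3
Step 4 [EW]: N:wait,E:empty,S:wait,W:car3-GO | queues: N=0 E=0 S=1 W=2
Step 5 [EW]: N:wait,E:empty,S:wait,W:car5-GO | queues: N=0 E=0 S=1 W=1
Step 6 [EW]: N:wait,E:empty,S:wait,W:car6-GO | queues: N=0 E=0 S=1 W=0
Cars crossed by step 6: 7

Answer: 7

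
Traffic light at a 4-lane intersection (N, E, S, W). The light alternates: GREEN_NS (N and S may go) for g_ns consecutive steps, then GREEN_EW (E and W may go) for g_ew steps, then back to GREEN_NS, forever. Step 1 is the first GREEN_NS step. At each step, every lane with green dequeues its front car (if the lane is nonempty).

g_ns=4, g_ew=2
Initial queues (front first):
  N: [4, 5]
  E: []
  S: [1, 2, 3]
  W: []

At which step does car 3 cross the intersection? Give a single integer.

Step 1 [NS]: N:car4-GO,E:wait,S:car1-GO,W:wait | queues: N=1 E=0 S=2 W=0
Step 2 [NS]: N:car5-GO,E:wait,S:car2-GO,W:wait | queues: N=0 E=0 S=1 W=0
Step 3 [NS]: N:empty,E:wait,S:car3-GO,W:wait | queues: N=0 E=0 S=0 W=0
Car 3 crosses at step 3

3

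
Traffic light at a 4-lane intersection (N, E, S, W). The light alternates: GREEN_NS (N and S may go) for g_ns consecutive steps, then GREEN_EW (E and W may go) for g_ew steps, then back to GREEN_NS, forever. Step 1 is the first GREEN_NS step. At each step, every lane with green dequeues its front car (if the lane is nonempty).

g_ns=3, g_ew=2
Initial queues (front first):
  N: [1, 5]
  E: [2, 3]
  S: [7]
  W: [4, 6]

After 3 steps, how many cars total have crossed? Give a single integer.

Answer: 3

Derivation:
Step 1 [NS]: N:car1-GO,E:wait,S:car7-GO,W:wait | queues: N=1 E=2 S=0 W=2
Step 2 [NS]: N:car5-GO,E:wait,S:empty,W:wait | queues: N=0 E=2 S=0 W=2
Step 3 [NS]: N:empty,E:wait,S:empty,W:wait | queues: N=0 E=2 S=0 W=2
Cars crossed by step 3: 3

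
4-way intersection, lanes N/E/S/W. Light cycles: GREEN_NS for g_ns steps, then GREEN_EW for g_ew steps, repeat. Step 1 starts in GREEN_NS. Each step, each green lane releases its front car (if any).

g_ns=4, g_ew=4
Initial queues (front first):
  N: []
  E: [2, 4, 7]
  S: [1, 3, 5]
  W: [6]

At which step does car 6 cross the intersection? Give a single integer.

Step 1 [NS]: N:empty,E:wait,S:car1-GO,W:wait | queues: N=0 E=3 S=2 W=1
Step 2 [NS]: N:empty,E:wait,S:car3-GO,W:wait | queues: N=0 E=3 S=1 W=1
Step 3 [NS]: N:empty,E:wait,S:car5-GO,W:wait | queues: N=0 E=3 S=0 W=1
Step 4 [NS]: N:empty,E:wait,S:empty,W:wait | queues: N=0 E=3 S=0 W=1
Step 5 [EW]: N:wait,E:car2-GO,S:wait,W:car6-GO | queues: N=0 E=2 S=0 W=0
Step 6 [EW]: N:wait,E:car4-GO,S:wait,W:empty | queues: N=0 E=1 S=0 W=0
Step 7 [EW]: N:wait,E:car7-GO,S:wait,W:empty | queues: N=0 E=0 S=0 W=0
Car 6 crosses at step 5

5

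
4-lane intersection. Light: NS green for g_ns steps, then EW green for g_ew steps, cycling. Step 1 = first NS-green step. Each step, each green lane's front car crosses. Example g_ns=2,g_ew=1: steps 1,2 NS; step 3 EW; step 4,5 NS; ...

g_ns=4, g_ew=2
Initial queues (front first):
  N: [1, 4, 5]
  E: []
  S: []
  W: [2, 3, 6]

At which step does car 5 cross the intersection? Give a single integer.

Step 1 [NS]: N:car1-GO,E:wait,S:empty,W:wait | queues: N=2 E=0 S=0 W=3
Step 2 [NS]: N:car4-GO,E:wait,S:empty,W:wait | queues: N=1 E=0 S=0 W=3
Step 3 [NS]: N:car5-GO,E:wait,S:empty,W:wait | queues: N=0 E=0 S=0 W=3
Step 4 [NS]: N:empty,E:wait,S:empty,W:wait | queues: N=0 E=0 S=0 W=3
Step 5 [EW]: N:wait,E:empty,S:wait,W:car2-GO | queues: N=0 E=0 S=0 W=2
Step 6 [EW]: N:wait,E:empty,S:wait,W:car3-GO | queues: N=0 E=0 S=0 W=1
Step 7 [NS]: N:empty,E:wait,S:empty,W:wait | queues: N=0 E=0 S=0 W=1
Step 8 [NS]: N:empty,E:wait,S:empty,W:wait | queues: N=0 E=0 S=0 W=1
Step 9 [NS]: N:empty,E:wait,S:empty,W:wait | queues: N=0 E=0 S=0 W=1
Step 10 [NS]: N:empty,E:wait,S:empty,W:wait | queues: N=0 E=0 S=0 W=1
Step 11 [EW]: N:wait,E:empty,S:wait,W:car6-GO | queues: N=0 E=0 S=0 W=0
Car 5 crosses at step 3

3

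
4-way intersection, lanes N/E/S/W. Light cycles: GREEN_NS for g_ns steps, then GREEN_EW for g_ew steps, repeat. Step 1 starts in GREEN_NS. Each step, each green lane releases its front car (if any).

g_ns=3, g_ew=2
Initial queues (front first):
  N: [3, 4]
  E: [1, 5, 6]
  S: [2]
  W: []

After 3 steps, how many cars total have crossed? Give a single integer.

Step 1 [NS]: N:car3-GO,E:wait,S:car2-GO,W:wait | queues: N=1 E=3 S=0 W=0
Step 2 [NS]: N:car4-GO,E:wait,S:empty,W:wait | queues: N=0 E=3 S=0 W=0
Step 3 [NS]: N:empty,E:wait,S:empty,W:wait | queues: N=0 E=3 S=0 W=0
Cars crossed by step 3: 3

Answer: 3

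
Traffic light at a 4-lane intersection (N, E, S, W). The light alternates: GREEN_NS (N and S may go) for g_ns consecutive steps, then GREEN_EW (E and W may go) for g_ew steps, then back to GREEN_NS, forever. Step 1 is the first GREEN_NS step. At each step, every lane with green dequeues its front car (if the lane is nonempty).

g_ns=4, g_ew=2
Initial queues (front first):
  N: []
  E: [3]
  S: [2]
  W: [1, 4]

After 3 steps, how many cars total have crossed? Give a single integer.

Answer: 1

Derivation:
Step 1 [NS]: N:empty,E:wait,S:car2-GO,W:wait | queues: N=0 E=1 S=0 W=2
Step 2 [NS]: N:empty,E:wait,S:empty,W:wait | queues: N=0 E=1 S=0 W=2
Step 3 [NS]: N:empty,E:wait,S:empty,W:wait | queues: N=0 E=1 S=0 W=2
Cars crossed by step 3: 1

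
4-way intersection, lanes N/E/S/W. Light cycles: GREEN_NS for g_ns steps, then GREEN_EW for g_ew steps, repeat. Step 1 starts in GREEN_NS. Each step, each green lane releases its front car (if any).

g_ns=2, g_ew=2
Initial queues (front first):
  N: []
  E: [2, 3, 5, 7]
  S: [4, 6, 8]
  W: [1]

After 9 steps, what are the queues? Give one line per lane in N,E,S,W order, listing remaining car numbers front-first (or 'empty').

Step 1 [NS]: N:empty,E:wait,S:car4-GO,W:wait | queues: N=0 E=4 S=2 W=1
Step 2 [NS]: N:empty,E:wait,S:car6-GO,W:wait | queues: N=0 E=4 S=1 W=1
Step 3 [EW]: N:wait,E:car2-GO,S:wait,W:car1-GO | queues: N=0 E=3 S=1 W=0
Step 4 [EW]: N:wait,E:car3-GO,S:wait,W:empty | queues: N=0 E=2 S=1 W=0
Step 5 [NS]: N:empty,E:wait,S:car8-GO,W:wait | queues: N=0 E=2 S=0 W=0
Step 6 [NS]: N:empty,E:wait,S:empty,W:wait | queues: N=0 E=2 S=0 W=0
Step 7 [EW]: N:wait,E:car5-GO,S:wait,W:empty | queues: N=0 E=1 S=0 W=0
Step 8 [EW]: N:wait,E:car7-GO,S:wait,W:empty | queues: N=0 E=0 S=0 W=0

N: empty
E: empty
S: empty
W: empty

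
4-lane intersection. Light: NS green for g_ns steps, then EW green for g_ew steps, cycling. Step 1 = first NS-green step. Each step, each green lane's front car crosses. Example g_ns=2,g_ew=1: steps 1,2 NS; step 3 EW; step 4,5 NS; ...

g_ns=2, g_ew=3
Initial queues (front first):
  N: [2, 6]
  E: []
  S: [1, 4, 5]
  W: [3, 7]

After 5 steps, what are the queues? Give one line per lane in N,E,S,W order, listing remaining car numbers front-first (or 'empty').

Step 1 [NS]: N:car2-GO,E:wait,S:car1-GO,W:wait | queues: N=1 E=0 S=2 W=2
Step 2 [NS]: N:car6-GO,E:wait,S:car4-GO,W:wait | queues: N=0 E=0 S=1 W=2
Step 3 [EW]: N:wait,E:empty,S:wait,W:car3-GO | queues: N=0 E=0 S=1 W=1
Step 4 [EW]: N:wait,E:empty,S:wait,W:car7-GO | queues: N=0 E=0 S=1 W=0
Step 5 [EW]: N:wait,E:empty,S:wait,W:empty | queues: N=0 E=0 S=1 W=0

N: empty
E: empty
S: 5
W: empty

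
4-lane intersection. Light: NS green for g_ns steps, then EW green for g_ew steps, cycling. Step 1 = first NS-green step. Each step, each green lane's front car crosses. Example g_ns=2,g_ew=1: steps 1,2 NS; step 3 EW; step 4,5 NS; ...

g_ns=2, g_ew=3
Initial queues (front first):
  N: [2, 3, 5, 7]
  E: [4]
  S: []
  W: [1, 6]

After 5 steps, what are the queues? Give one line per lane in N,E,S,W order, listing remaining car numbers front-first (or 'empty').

Step 1 [NS]: N:car2-GO,E:wait,S:empty,W:wait | queues: N=3 E=1 S=0 W=2
Step 2 [NS]: N:car3-GO,E:wait,S:empty,W:wait | queues: N=2 E=1 S=0 W=2
Step 3 [EW]: N:wait,E:car4-GO,S:wait,W:car1-GO | queues: N=2 E=0 S=0 W=1
Step 4 [EW]: N:wait,E:empty,S:wait,W:car6-GO | queues: N=2 E=0 S=0 W=0
Step 5 [EW]: N:wait,E:empty,S:wait,W:empty | queues: N=2 E=0 S=0 W=0

N: 5 7
E: empty
S: empty
W: empty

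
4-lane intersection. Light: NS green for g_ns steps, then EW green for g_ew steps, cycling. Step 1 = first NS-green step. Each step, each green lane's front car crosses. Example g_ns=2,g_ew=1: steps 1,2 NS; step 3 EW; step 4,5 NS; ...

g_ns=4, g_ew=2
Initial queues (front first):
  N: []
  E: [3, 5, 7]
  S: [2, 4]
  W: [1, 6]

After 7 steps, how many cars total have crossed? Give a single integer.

Answer: 6

Derivation:
Step 1 [NS]: N:empty,E:wait,S:car2-GO,W:wait | queues: N=0 E=3 S=1 W=2
Step 2 [NS]: N:empty,E:wait,S:car4-GO,W:wait | queues: N=0 E=3 S=0 W=2
Step 3 [NS]: N:empty,E:wait,S:empty,W:wait | queues: N=0 E=3 S=0 W=2
Step 4 [NS]: N:empty,E:wait,S:empty,W:wait | queues: N=0 E=3 S=0 W=2
Step 5 [EW]: N:wait,E:car3-GO,S:wait,W:car1-GO | queues: N=0 E=2 S=0 W=1
Step 6 [EW]: N:wait,E:car5-GO,S:wait,W:car6-GO | queues: N=0 E=1 S=0 W=0
Step 7 [NS]: N:empty,E:wait,S:empty,W:wait | queues: N=0 E=1 S=0 W=0
Cars crossed by step 7: 6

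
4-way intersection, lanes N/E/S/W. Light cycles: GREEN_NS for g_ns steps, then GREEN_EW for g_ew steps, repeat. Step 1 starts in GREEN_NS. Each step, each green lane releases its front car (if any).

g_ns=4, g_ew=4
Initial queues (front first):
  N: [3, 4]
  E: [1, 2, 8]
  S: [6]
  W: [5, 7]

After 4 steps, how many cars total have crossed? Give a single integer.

Answer: 3

Derivation:
Step 1 [NS]: N:car3-GO,E:wait,S:car6-GO,W:wait | queues: N=1 E=3 S=0 W=2
Step 2 [NS]: N:car4-GO,E:wait,S:empty,W:wait | queues: N=0 E=3 S=0 W=2
Step 3 [NS]: N:empty,E:wait,S:empty,W:wait | queues: N=0 E=3 S=0 W=2
Step 4 [NS]: N:empty,E:wait,S:empty,W:wait | queues: N=0 E=3 S=0 W=2
Cars crossed by step 4: 3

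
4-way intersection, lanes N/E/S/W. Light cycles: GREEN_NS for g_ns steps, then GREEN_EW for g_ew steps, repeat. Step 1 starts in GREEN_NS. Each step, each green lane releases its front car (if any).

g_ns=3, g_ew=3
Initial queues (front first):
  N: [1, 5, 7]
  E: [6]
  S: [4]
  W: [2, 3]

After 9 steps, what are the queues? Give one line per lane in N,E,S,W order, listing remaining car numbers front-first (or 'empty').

Step 1 [NS]: N:car1-GO,E:wait,S:car4-GO,W:wait | queues: N=2 E=1 S=0 W=2
Step 2 [NS]: N:car5-GO,E:wait,S:empty,W:wait | queues: N=1 E=1 S=0 W=2
Step 3 [NS]: N:car7-GO,E:wait,S:empty,W:wait | queues: N=0 E=1 S=0 W=2
Step 4 [EW]: N:wait,E:car6-GO,S:wait,W:car2-GO | queues: N=0 E=0 S=0 W=1
Step 5 [EW]: N:wait,E:empty,S:wait,W:car3-GO | queues: N=0 E=0 S=0 W=0

N: empty
E: empty
S: empty
W: empty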